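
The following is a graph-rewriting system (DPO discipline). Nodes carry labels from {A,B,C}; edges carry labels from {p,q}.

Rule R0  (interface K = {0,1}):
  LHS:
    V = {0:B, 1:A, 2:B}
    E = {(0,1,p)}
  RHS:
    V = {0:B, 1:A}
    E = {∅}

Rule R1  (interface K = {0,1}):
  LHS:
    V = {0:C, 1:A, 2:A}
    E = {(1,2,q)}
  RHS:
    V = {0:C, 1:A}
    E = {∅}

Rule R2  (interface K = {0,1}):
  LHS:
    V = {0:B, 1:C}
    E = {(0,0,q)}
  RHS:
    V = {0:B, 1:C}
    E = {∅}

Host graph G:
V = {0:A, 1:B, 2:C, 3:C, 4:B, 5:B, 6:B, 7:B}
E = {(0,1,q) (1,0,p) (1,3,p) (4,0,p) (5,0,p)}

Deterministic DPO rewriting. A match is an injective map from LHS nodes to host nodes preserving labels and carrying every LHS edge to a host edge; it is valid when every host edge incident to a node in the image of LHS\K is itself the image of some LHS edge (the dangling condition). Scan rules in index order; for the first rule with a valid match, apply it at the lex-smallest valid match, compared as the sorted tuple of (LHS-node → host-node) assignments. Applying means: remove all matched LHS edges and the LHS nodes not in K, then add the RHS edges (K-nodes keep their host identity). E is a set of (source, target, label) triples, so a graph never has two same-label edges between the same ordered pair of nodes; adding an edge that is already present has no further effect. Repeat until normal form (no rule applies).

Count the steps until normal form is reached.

start.  V:8 E:5  edges: 0-q->1 1-p->0 1-p->3 4-p->0 5-p->0
1. fire R0 via {0↦1, 1↦0, 2↦6}  →  V:7 E:4  edges: 0-q->1 1-p->3 4-p->0 5-p->0
2. fire R0 via {0↦4, 1↦0, 2↦7}  →  V:6 E:3  edges: 0-q->1 1-p->3 5-p->0
3. fire R0 via {0↦5, 1↦0, 2↦4}  →  V:5 E:2  edges: 0-q->1 1-p->3
final graph: no rule applies after step 3

Answer: 3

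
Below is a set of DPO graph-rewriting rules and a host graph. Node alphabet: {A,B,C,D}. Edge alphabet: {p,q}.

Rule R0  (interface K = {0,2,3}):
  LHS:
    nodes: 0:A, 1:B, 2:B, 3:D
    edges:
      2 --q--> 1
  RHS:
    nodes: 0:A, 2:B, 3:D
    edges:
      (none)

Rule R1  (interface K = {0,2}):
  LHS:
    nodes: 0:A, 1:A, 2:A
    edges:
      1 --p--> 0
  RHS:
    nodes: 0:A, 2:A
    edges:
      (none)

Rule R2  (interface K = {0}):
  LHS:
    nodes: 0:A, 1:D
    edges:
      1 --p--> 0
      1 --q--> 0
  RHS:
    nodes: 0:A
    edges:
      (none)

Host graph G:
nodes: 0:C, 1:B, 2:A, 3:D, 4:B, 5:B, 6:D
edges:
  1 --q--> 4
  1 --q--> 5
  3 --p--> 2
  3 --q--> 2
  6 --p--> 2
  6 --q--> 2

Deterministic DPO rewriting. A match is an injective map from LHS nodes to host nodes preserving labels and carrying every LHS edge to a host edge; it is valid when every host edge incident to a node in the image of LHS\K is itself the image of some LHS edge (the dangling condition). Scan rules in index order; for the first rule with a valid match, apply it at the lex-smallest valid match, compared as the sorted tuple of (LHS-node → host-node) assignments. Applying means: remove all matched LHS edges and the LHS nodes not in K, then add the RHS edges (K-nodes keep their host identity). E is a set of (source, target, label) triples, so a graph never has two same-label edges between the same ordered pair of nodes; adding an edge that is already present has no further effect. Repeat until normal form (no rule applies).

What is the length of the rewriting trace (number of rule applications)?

Answer: 4

Rewrite trace:
start.  V:7 E:6  edges: 1-q->4 1-q->5 3-p->2 3-q->2 6-p->2 6-q->2
1. fire R0 via {0↦2, 1↦4, 2↦1, 3↦3}  →  V:6 E:5  edges: 1-q->5 3-p->2 3-q->2 6-p->2 6-q->2
2. fire R0 via {0↦2, 1↦5, 2↦1, 3↦3}  →  V:5 E:4  edges: 3-p->2 3-q->2 6-p->2 6-q->2
3. fire R2 via {0↦2, 1↦3}  →  V:4 E:2  edges: 6-p->2 6-q->2
4. fire R2 via {0↦2, 1↦6}  →  V:3 E:0  edges: ∅
halt: no rule applies after step 4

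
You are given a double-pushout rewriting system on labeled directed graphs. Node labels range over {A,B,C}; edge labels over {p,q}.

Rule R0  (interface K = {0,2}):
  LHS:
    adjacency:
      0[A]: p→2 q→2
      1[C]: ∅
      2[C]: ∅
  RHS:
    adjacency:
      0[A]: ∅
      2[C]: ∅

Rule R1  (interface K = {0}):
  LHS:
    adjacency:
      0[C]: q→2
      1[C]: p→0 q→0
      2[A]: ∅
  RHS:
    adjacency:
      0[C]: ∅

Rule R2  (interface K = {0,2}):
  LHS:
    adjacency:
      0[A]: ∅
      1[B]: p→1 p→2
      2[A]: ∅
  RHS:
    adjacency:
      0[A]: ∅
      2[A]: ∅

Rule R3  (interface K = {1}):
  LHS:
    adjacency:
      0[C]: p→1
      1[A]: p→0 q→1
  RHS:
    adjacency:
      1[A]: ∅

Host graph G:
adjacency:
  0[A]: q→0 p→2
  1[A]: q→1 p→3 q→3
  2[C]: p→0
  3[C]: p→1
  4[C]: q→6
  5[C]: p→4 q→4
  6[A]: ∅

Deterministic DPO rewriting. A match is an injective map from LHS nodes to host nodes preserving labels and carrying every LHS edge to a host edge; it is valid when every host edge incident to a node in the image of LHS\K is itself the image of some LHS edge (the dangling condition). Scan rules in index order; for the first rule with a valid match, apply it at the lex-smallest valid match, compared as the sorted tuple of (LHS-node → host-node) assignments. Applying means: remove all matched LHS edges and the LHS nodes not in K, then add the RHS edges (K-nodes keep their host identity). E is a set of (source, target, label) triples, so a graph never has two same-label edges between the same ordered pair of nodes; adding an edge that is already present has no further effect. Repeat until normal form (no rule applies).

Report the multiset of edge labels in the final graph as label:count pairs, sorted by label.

Answer: p:1 q:1

Steps:
start.  V:7 E:10  edges: 0-q->0 0-p->2 1-q->1 1-p->3 1-q->3 2-p->0 3-p->1 4-q->6 5-p->4 5-q->4
1. fire R1 via {0↦4, 1↦5, 2↦6}  →  V:5 E:7  edges: 0-q->0 0-p->2 1-q->1 1-p->3 1-q->3 2-p->0 3-p->1
2. fire R0 via {0↦1, 1↦4, 2↦3}  →  V:4 E:5  edges: 0-q->0 0-p->2 1-q->1 2-p->0 3-p->1
3. fire R3 via {0↦2, 1↦0}  →  V:3 E:2  edges: 1-q->1 3-p->1
normal form: no rule applies after step 3
NF edges: [(1, 1, 'q'), (3, 1, 'p')]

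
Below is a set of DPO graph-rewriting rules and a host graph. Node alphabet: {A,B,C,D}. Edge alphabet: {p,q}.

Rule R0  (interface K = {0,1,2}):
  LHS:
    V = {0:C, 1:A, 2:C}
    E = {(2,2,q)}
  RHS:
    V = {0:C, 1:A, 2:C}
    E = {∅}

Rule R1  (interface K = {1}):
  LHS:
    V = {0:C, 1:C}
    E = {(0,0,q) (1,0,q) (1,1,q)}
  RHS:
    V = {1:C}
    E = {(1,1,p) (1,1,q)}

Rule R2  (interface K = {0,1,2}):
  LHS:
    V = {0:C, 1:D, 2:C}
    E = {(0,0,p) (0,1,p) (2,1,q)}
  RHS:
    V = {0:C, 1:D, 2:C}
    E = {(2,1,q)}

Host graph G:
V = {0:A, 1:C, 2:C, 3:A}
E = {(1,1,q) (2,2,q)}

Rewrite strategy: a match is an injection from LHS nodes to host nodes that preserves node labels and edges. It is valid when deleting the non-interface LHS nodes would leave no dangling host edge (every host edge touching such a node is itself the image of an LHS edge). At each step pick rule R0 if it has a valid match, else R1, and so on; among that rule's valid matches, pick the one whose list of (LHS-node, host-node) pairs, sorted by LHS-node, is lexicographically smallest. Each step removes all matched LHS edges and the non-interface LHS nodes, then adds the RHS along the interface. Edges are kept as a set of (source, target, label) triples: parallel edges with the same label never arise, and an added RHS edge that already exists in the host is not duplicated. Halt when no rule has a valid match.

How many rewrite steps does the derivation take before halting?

[0] host  ⇒  4 nodes, 2 edges  {1-q->1 2-q->2}
[1] R0 @ {0↦1, 1↦0, 2↦2}  ⇒  4 nodes, 1 edges  {1-q->1}
[2] R0 @ {0↦2, 1↦0, 2↦1}  ⇒  4 nodes, 0 edges  {∅}
halt: no rule applies after step 2

Answer: 2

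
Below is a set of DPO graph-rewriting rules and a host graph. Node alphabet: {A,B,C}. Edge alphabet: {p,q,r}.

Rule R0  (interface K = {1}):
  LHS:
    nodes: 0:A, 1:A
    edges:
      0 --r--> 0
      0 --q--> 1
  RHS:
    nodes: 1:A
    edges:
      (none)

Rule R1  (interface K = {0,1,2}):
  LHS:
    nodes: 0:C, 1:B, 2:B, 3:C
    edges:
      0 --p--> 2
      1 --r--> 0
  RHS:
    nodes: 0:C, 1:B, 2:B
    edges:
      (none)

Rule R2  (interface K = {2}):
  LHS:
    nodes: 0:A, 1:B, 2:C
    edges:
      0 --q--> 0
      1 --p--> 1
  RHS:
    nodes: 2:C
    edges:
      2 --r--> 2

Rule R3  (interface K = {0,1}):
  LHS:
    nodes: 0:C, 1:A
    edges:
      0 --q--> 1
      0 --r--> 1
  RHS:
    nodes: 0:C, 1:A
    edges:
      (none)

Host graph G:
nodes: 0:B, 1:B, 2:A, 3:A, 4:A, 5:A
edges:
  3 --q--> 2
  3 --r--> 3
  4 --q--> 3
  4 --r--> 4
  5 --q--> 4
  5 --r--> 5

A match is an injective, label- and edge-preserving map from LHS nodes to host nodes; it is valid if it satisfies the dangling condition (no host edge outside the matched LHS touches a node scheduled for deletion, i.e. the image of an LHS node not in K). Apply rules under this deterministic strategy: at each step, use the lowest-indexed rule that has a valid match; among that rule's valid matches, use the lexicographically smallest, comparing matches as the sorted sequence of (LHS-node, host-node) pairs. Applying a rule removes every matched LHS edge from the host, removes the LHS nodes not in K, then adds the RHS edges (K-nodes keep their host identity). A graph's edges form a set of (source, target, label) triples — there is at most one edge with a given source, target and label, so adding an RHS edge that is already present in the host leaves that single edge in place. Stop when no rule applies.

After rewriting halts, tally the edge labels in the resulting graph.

Answer: (no edges)

Derivation:
[0] host  ⇒  6 nodes, 6 edges  {3-q->2 3-r->3 4-q->3 4-r->4 5-q->4 5-r->5}
[1] R0 @ {0↦5, 1↦4}  ⇒  5 nodes, 4 edges  {3-q->2 3-r->3 4-q->3 4-r->4}
[2] R0 @ {0↦4, 1↦3}  ⇒  4 nodes, 2 edges  {3-q->2 3-r->3}
[3] R0 @ {0↦3, 1↦2}  ⇒  3 nodes, 0 edges  {∅}
normal form: no rule applies after step 3
NF edges: []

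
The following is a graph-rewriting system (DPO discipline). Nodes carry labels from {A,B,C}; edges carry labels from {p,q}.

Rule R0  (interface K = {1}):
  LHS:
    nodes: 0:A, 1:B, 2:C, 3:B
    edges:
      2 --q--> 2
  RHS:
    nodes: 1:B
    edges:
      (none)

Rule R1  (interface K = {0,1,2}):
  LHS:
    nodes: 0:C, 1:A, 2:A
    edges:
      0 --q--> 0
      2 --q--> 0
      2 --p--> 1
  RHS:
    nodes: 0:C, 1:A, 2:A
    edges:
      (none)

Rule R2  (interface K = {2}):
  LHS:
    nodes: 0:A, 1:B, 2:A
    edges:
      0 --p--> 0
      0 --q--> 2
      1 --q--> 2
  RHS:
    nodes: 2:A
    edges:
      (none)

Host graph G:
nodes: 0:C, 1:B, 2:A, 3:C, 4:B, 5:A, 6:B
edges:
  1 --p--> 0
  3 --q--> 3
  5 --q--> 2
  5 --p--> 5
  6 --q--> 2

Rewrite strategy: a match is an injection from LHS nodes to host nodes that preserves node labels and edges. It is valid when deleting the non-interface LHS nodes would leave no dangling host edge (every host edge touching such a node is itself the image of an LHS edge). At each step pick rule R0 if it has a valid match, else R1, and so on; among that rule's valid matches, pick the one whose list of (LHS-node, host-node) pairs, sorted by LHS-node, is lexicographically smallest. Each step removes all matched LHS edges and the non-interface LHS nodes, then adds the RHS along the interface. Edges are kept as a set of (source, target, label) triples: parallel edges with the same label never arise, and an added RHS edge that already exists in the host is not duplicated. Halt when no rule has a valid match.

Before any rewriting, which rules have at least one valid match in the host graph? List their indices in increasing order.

R0: no valid match — 12 raw matches, all fail dangling condition
R1: no valid match — LHS pattern not found
R2: 1 valid match — {0↦5, 1↦6, 2↦2}

Answer: [R2]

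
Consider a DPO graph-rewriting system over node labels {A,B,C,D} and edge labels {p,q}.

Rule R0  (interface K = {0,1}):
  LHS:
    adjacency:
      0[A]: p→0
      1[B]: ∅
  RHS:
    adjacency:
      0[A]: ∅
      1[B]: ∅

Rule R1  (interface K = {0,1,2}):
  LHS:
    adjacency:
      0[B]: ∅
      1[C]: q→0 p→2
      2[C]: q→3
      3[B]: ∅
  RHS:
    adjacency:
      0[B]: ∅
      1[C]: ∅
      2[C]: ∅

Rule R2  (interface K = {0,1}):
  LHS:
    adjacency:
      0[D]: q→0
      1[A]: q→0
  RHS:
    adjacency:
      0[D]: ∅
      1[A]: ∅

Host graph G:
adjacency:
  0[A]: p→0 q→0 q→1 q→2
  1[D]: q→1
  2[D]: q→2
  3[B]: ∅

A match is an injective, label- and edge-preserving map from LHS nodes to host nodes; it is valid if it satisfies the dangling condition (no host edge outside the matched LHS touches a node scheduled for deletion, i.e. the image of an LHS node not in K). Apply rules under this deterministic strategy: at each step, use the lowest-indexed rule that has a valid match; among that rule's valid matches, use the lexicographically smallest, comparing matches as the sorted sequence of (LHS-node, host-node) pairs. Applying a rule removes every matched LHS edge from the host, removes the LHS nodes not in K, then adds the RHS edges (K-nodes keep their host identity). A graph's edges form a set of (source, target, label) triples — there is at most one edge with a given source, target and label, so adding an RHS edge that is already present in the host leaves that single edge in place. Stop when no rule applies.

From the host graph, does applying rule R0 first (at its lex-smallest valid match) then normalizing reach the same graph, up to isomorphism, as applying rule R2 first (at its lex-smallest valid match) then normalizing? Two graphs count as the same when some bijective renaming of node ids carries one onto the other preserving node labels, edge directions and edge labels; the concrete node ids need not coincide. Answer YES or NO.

branch R0-first: apply at {0↦0, 1↦3} → |E|=5, then 2 more step(s) → NF |V|=4 |E|=1 V={0:A, 1:D, 2:D, 3:B} E=0-q->0
branch R2-first: apply at {0↦1, 1↦0} → |E|=4, then 2 more step(s) → NF |V|=4 |E|=1 V={0:A, 1:D, 2:D, 3:B} E=0-q->0
graphs isomorphic (equal up to label-preserving node renaming)

Answer: YES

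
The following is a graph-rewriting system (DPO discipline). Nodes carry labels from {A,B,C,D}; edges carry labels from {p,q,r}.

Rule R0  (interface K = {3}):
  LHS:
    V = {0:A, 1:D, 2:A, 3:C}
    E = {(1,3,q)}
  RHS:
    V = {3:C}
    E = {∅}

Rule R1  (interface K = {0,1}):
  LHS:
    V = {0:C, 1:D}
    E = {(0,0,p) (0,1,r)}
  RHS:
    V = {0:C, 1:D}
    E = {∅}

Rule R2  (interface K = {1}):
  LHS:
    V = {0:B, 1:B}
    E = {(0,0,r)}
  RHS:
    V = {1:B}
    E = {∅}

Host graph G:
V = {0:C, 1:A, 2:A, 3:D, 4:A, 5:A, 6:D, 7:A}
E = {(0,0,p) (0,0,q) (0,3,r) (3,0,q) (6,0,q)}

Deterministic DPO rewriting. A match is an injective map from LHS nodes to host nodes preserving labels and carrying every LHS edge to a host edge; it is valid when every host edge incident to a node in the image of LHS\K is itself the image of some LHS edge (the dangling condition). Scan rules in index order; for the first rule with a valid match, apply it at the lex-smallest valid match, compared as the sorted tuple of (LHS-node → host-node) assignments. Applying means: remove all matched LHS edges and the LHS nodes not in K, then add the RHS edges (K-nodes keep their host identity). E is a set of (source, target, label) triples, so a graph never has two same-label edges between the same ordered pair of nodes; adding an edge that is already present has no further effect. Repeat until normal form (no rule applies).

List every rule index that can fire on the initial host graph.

R0: 20 valid matches — {0↦1, 1↦6, 2↦2, 3↦0}, {0↦1, 1↦6, 2↦4, 3↦0}, {0↦1, 1↦6, 2↦5, 3↦0} (+17 more)
R1: 1 valid match — {0↦0, 1↦3}
R2: no valid match — LHS pattern not found

Answer: [R0,R1]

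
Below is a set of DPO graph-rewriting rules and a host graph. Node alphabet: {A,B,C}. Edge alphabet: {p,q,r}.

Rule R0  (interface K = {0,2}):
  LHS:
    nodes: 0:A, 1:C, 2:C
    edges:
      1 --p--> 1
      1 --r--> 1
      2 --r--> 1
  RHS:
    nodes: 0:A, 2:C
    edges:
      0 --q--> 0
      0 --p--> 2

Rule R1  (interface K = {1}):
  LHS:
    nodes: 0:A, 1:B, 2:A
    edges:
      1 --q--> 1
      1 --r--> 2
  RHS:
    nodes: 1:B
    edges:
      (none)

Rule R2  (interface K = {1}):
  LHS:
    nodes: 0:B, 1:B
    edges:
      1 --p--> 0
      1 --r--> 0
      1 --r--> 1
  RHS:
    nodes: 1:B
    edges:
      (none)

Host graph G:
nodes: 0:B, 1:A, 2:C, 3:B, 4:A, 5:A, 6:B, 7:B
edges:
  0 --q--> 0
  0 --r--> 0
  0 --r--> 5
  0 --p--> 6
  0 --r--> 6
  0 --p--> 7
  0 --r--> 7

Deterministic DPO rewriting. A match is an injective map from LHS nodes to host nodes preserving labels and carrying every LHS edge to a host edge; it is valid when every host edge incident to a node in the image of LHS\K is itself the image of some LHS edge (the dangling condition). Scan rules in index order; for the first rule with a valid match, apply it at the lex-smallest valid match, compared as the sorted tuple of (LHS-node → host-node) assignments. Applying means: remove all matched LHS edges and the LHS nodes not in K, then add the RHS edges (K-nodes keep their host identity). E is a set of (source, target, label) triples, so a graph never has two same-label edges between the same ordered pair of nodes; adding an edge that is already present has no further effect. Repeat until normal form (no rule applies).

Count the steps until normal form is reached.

Answer: 2

Derivation:
start.  V:8 E:7  edges: 0-q->0 0-r->0 0-r->5 0-p->6 0-r->6 0-p->7 0-r->7
1. fire R1 via {0↦1, 1↦0, 2↦5}  →  V:6 E:5  edges: 0-r->0 0-p->6 0-r->6 0-p->7 0-r->7
2. fire R2 via {0↦6, 1↦0}  →  V:5 E:2  edges: 0-p->7 0-r->7
halt: no rule applies after step 2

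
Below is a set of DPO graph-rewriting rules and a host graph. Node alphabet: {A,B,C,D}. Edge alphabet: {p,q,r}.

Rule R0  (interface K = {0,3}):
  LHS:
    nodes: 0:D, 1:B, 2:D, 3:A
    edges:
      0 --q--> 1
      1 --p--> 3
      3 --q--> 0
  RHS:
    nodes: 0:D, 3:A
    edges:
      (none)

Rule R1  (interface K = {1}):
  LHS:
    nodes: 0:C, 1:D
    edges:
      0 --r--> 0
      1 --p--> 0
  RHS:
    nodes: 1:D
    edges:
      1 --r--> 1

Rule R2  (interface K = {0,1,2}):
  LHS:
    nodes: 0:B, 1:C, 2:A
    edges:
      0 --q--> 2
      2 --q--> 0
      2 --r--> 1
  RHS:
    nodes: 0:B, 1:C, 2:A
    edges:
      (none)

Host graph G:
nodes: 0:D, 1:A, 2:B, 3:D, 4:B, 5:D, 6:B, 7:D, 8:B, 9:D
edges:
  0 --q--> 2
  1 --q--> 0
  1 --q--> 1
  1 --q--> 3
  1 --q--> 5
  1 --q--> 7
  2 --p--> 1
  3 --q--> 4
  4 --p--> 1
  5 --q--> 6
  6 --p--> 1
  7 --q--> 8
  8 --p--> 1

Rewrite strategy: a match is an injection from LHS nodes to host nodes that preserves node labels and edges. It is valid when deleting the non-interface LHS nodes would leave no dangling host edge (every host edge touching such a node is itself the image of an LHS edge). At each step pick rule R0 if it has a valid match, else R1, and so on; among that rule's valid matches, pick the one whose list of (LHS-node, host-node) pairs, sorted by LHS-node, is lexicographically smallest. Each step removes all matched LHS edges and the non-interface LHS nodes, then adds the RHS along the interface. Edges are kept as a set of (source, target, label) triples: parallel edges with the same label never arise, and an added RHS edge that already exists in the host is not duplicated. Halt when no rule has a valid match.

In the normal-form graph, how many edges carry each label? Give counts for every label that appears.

start.  V:10 E:13  edges: 0-q->2 1-q->0 1-q->1 1-q->3 1-q->5 1-q->7 2-p->1 3-q->4 4-p->1 5-q->6 6-p->1 7-q->8 8-p->1
1. fire R0 via {0↦0, 1↦2, 2↦9, 3↦1}  →  V:8 E:10  edges: 1-q->1 1-q->3 1-q->5 1-q->7 3-q->4 4-p->1 5-q->6 6-p->1 7-q->8 8-p->1
2. fire R0 via {0↦3, 1↦4, 2↦0, 3↦1}  →  V:6 E:7  edges: 1-q->1 1-q->5 1-q->7 5-q->6 6-p->1 7-q->8 8-p->1
3. fire R0 via {0↦5, 1↦6, 2↦3, 3↦1}  →  V:4 E:4  edges: 1-q->1 1-q->7 7-q->8 8-p->1
4. fire R0 via {0↦7, 1↦8, 2↦5, 3↦1}  →  V:2 E:1  edges: 1-q->1
normal form: no rule applies after step 4
NF edges: [(1, 1, 'q')]

Answer: q:1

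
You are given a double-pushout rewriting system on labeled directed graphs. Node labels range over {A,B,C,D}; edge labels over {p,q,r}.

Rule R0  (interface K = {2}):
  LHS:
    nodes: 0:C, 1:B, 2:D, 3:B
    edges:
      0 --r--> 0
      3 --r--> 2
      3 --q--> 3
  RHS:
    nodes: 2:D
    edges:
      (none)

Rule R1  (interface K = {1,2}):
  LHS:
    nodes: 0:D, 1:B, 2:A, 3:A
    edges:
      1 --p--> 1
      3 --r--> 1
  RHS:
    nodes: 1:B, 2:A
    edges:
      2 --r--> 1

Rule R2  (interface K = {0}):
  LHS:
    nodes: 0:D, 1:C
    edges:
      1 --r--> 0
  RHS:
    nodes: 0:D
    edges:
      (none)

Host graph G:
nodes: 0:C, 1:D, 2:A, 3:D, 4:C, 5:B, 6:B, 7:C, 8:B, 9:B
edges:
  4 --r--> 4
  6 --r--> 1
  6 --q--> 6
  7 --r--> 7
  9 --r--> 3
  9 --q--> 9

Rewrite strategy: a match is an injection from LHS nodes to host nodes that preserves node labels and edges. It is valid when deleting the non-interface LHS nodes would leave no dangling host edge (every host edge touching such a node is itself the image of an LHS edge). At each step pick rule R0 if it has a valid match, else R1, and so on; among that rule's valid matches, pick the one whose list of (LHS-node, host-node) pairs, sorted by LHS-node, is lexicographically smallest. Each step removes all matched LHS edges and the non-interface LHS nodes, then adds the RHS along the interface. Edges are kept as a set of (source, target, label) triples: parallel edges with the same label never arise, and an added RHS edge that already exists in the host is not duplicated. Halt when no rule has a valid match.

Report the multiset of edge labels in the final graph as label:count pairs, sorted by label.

[0] host  ⇒  10 nodes, 6 edges  {4-r->4 6-r->1 6-q->6 7-r->7 9-r->3 9-q->9}
[1] R0 @ {0↦4, 1↦5, 2↦1, 3↦6}  ⇒  7 nodes, 3 edges  {7-r->7 9-r->3 9-q->9}
[2] R0 @ {0↦7, 1↦8, 2↦3, 3↦9}  ⇒  4 nodes, 0 edges  {∅}
final graph: no rule applies after step 2
NF edges: []

Answer: (no edges)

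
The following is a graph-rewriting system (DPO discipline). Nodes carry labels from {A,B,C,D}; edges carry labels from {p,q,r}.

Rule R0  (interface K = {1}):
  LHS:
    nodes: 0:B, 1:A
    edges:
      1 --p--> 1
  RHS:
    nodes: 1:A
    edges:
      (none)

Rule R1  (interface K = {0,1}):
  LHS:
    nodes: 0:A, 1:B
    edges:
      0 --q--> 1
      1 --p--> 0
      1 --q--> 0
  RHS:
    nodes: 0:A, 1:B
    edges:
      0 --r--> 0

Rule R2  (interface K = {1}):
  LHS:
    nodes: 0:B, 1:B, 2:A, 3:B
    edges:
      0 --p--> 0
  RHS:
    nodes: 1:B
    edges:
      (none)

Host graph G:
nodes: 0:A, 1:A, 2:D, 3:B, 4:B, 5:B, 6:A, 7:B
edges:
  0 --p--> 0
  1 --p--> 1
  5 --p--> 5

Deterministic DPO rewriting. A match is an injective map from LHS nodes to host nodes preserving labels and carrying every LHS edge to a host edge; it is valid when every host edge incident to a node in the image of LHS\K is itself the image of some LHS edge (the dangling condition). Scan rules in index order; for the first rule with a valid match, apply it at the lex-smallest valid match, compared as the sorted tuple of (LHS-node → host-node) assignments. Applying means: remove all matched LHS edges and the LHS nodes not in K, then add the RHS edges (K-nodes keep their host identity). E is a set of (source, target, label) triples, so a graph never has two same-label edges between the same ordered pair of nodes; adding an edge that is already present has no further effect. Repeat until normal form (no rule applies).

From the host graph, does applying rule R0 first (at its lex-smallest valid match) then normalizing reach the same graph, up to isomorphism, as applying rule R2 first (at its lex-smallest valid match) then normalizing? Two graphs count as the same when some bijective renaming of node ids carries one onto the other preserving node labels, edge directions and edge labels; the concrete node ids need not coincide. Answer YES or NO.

Answer: NO

Rewrite trace:
branch R0-first: apply at {0↦3, 1↦0} → |E|=2, then 1 more step(s) → NF |V|=6 |E|=1 V={0:A, 1:A, 2:D, 5:B, 6:A, 7:B} E=5-p->5
branch R2-first: apply at {0↦5, 1↦3, 2↦6, 3↦4} → |E|=2, then 2 more step(s) → NF |V|=3 |E|=0 V={0:A, 1:A, 2:D} E=∅
graphs not isomorphic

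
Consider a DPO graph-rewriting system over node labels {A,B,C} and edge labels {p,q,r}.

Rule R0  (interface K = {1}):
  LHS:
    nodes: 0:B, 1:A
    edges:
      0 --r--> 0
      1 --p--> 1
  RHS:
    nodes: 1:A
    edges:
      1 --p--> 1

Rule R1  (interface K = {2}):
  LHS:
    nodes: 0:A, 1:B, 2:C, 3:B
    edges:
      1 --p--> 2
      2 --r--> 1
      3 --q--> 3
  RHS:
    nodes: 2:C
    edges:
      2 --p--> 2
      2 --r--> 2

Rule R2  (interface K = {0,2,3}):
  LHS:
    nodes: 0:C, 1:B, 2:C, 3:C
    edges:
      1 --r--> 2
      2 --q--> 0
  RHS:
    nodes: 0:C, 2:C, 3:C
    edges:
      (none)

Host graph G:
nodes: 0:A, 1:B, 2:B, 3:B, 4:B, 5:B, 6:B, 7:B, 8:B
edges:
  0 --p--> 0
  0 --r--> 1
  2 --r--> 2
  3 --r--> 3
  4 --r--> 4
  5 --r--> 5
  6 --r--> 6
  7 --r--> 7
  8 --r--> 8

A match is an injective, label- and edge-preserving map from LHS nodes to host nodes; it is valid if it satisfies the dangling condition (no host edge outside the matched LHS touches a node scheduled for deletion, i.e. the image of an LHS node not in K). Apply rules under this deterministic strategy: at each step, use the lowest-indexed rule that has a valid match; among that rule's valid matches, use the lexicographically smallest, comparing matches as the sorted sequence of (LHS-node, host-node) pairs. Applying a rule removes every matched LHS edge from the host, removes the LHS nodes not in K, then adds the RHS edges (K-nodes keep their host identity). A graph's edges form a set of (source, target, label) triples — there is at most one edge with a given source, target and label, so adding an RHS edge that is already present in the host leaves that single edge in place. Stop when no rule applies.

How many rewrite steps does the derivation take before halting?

[0] host  ⇒  9 nodes, 9 edges  {0-p->0 0-r->1 2-r->2 3-r->3 4-r->4 5-r->5 6-r->6 7-r->7 8-r->8}
[1] R0 @ {0↦2, 1↦0}  ⇒  8 nodes, 8 edges  {0-p->0 0-r->1 3-r->3 4-r->4 5-r->5 6-r->6 7-r->7 8-r->8}
[2] R0 @ {0↦3, 1↦0}  ⇒  7 nodes, 7 edges  {0-p->0 0-r->1 4-r->4 5-r->5 6-r->6 7-r->7 8-r->8}
[3] R0 @ {0↦4, 1↦0}  ⇒  6 nodes, 6 edges  {0-p->0 0-r->1 5-r->5 6-r->6 7-r->7 8-r->8}
[4] R0 @ {0↦5, 1↦0}  ⇒  5 nodes, 5 edges  {0-p->0 0-r->1 6-r->6 7-r->7 8-r->8}
[5] R0 @ {0↦6, 1↦0}  ⇒  4 nodes, 4 edges  {0-p->0 0-r->1 7-r->7 8-r->8}
[6] R0 @ {0↦7, 1↦0}  ⇒  3 nodes, 3 edges  {0-p->0 0-r->1 8-r->8}
[7] R0 @ {0↦8, 1↦0}  ⇒  2 nodes, 2 edges  {0-p->0 0-r->1}
halt: no rule applies after step 7

Answer: 7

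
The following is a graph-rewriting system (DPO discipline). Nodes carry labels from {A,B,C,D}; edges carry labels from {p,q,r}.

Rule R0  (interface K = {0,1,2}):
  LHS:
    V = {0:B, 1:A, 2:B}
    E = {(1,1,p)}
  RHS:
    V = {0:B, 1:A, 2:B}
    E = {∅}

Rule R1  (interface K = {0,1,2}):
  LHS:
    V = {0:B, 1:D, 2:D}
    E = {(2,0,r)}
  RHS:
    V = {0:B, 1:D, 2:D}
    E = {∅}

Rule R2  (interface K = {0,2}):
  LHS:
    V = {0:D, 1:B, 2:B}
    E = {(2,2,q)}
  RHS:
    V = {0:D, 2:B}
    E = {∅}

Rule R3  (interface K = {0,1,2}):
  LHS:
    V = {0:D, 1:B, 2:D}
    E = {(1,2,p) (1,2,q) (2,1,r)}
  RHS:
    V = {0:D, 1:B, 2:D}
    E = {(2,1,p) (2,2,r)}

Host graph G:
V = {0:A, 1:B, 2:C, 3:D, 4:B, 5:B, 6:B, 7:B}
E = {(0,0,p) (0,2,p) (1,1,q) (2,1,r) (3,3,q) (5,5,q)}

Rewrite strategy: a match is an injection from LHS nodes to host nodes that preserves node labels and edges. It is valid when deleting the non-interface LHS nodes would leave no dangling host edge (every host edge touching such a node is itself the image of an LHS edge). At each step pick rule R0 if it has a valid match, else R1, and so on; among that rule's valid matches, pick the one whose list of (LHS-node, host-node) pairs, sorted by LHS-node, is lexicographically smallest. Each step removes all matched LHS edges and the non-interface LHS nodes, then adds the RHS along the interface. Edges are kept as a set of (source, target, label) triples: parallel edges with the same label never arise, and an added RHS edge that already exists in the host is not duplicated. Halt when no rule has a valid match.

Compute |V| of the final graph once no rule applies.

Answer: 6

Derivation:
initial: |V|=8 |E|=6  E = 0-p->0 0-p->2 1-q->1 2-r->1 3-q->3 5-q->5
step 1: apply R0 at {0↦1, 1↦0, 2↦4}  → |V|=8 |E|=5  E = 0-p->2 1-q->1 2-r->1 3-q->3 5-q->5
step 2: apply R2 at {0↦3, 1↦4, 2↦1}  → |V|=7 |E|=4  E = 0-p->2 2-r->1 3-q->3 5-q->5
step 3: apply R2 at {0↦3, 1↦6, 2↦5}  → |V|=6 |E|=3  E = 0-p->2 2-r->1 3-q->3
normal form: no rule applies after step 3
NF nodes: {0:A, 1:B, 2:C, 3:D, 5:B, 7:B}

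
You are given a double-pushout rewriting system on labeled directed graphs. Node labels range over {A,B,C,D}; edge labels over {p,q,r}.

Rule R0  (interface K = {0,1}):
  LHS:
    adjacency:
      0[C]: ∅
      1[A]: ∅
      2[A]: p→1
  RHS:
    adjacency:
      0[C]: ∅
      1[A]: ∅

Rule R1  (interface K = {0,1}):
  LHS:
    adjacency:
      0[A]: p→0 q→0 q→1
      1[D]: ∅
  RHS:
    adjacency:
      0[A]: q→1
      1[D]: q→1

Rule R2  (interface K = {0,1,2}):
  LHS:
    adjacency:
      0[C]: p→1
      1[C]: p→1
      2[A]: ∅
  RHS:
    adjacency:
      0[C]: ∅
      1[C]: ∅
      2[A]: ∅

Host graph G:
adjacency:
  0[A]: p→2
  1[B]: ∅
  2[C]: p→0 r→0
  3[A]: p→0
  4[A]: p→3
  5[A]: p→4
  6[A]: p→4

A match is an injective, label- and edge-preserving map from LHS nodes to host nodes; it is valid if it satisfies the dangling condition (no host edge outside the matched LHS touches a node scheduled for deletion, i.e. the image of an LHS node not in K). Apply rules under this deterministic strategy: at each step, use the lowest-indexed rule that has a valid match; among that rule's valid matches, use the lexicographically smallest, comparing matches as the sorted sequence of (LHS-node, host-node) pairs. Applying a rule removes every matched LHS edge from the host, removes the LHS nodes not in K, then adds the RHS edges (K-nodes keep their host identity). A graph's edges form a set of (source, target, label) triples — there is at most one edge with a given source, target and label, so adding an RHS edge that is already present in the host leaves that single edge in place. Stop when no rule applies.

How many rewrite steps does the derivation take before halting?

Answer: 4

Rewrite trace:
initial: |V|=7 |E|=7  E = 0-p->2 2-p->0 2-r->0 3-p->0 4-p->3 5-p->4 6-p->4
step 1: apply R0 at {0↦2, 1↦4, 2↦5}  → |V|=6 |E|=6  E = 0-p->2 2-p->0 2-r->0 3-p->0 4-p->3 6-p->4
step 2: apply R0 at {0↦2, 1↦4, 2↦6}  → |V|=5 |E|=5  E = 0-p->2 2-p->0 2-r->0 3-p->0 4-p->3
step 3: apply R0 at {0↦2, 1↦3, 2↦4}  → |V|=4 |E|=4  E = 0-p->2 2-p->0 2-r->0 3-p->0
step 4: apply R0 at {0↦2, 1↦0, 2↦3}  → |V|=3 |E|=3  E = 0-p->2 2-p->0 2-r->0
halt: no rule applies after step 4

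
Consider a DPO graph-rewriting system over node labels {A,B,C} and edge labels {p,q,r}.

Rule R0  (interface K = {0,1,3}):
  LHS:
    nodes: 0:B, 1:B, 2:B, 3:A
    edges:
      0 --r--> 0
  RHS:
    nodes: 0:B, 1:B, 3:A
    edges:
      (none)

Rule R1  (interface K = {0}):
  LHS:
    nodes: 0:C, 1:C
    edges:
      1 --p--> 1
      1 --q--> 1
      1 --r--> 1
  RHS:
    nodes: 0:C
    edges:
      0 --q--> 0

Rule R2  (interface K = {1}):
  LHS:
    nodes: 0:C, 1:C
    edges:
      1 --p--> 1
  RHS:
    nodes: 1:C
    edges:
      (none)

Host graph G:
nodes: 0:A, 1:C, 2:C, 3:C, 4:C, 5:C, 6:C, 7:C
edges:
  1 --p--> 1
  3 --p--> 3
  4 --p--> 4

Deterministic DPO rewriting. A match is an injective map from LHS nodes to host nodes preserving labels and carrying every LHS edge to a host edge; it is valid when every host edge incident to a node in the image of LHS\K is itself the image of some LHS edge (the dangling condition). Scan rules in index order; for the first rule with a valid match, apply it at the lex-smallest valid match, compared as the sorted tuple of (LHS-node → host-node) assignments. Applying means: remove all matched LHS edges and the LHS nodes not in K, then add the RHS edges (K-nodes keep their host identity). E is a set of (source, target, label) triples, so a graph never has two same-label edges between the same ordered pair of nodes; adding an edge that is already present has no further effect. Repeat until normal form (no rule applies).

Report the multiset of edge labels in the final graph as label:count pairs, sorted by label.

Answer: (no edges)

Derivation:
start.  V:8 E:3  edges: 1-p->1 3-p->3 4-p->4
1. fire R2 via {0↦2, 1↦1}  →  V:7 E:2  edges: 3-p->3 4-p->4
2. fire R2 via {0↦1, 1↦3}  →  V:6 E:1  edges: 4-p->4
3. fire R2 via {0↦3, 1↦4}  →  V:5 E:0  edges: ∅
halt: no rule applies after step 3
NF edges: []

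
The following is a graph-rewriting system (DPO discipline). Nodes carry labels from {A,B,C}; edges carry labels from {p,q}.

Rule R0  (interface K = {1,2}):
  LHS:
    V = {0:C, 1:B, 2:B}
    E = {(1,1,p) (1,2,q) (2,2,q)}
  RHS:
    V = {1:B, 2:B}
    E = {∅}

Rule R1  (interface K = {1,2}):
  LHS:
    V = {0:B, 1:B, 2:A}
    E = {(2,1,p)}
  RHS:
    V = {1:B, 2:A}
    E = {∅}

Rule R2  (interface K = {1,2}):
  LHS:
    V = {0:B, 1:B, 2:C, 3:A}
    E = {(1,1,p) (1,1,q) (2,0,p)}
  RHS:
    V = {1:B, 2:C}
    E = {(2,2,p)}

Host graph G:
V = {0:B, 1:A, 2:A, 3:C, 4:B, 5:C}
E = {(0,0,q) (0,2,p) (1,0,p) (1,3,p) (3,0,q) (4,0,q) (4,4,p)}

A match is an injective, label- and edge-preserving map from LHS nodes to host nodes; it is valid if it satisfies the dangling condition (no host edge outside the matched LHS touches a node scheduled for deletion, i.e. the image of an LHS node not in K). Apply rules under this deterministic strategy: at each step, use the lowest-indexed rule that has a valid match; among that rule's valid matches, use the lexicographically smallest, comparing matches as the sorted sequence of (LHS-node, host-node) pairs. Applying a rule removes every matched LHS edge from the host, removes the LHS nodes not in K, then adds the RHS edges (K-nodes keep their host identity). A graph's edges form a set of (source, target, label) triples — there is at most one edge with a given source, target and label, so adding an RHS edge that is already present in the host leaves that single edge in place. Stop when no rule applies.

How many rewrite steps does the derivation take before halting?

[0] host  ⇒  6 nodes, 7 edges  {0-q->0 0-p->2 1-p->0 1-p->3 3-q->0 4-q->0 4-p->4}
[1] R0 @ {0↦5, 1↦4, 2↦0}  ⇒  5 nodes, 4 edges  {0-p->2 1-p->0 1-p->3 3-q->0}
[2] R1 @ {0↦4, 1↦0, 2↦1}  ⇒  4 nodes, 3 edges  {0-p->2 1-p->3 3-q->0}
halt: no rule applies after step 2

Answer: 2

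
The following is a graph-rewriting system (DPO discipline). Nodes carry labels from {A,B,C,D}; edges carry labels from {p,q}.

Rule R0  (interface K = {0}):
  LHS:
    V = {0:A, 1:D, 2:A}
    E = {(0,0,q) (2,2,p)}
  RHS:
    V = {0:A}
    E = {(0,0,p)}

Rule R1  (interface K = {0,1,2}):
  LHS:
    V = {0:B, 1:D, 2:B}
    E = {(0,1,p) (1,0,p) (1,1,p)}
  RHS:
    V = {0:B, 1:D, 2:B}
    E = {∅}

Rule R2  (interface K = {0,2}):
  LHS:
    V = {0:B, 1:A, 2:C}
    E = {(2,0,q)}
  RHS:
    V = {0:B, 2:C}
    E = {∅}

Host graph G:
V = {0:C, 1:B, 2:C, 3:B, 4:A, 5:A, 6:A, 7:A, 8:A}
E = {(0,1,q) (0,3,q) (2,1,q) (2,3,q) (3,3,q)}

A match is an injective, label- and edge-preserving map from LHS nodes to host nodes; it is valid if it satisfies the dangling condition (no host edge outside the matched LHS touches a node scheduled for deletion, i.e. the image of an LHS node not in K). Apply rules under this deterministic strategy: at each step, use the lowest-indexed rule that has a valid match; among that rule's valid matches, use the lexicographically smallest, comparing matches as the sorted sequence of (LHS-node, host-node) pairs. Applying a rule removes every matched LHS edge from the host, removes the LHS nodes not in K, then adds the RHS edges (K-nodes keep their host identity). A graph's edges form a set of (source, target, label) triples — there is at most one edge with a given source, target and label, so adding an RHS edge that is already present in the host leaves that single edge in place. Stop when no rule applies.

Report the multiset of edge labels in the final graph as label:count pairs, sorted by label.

Answer: q:1

Rewrite trace:
start.  V:9 E:5  edges: 0-q->1 0-q->3 2-q->1 2-q->3 3-q->3
1. fire R2 via {0↦1, 1↦4, 2↦0}  →  V:8 E:4  edges: 0-q->3 2-q->1 2-q->3 3-q->3
2. fire R2 via {0↦1, 1↦5, 2↦2}  →  V:7 E:3  edges: 0-q->3 2-q->3 3-q->3
3. fire R2 via {0↦3, 1↦6, 2↦0}  →  V:6 E:2  edges: 2-q->3 3-q->3
4. fire R2 via {0↦3, 1↦7, 2↦2}  →  V:5 E:1  edges: 3-q->3
final graph: no rule applies after step 4
NF edges: [(3, 3, 'q')]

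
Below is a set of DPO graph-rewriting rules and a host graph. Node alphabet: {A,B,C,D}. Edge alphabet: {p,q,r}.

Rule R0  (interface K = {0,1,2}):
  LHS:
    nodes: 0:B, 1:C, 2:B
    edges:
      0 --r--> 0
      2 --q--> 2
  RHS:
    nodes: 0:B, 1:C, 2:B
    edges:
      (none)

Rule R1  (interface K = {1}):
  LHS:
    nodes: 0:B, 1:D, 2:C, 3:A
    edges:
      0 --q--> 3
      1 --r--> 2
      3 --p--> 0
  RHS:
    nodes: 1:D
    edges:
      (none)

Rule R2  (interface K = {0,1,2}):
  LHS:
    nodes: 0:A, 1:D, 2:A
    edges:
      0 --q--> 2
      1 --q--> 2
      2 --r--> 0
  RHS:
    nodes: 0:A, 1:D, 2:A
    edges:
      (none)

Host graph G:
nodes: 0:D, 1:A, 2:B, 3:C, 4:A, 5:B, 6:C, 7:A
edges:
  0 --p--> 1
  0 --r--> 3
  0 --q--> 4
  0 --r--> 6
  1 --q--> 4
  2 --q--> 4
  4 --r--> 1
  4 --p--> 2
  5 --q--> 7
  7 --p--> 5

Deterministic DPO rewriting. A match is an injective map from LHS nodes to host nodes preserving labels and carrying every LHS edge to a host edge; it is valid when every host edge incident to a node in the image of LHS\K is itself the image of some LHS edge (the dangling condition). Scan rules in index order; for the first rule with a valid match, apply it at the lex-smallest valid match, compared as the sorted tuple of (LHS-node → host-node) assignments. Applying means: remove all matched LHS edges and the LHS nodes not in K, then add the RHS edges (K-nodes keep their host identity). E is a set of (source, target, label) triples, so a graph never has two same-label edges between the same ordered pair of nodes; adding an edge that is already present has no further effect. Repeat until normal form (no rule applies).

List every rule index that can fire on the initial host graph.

R0: no valid match — LHS pattern not found
R1: 2 valid matches — {0↦5, 1↦0, 2↦3, 3↦7}, {0↦5, 1↦0, 2↦6, 3↦7}
R2: 1 valid match — {0↦1, 1↦0, 2↦4}

Answer: [R1,R2]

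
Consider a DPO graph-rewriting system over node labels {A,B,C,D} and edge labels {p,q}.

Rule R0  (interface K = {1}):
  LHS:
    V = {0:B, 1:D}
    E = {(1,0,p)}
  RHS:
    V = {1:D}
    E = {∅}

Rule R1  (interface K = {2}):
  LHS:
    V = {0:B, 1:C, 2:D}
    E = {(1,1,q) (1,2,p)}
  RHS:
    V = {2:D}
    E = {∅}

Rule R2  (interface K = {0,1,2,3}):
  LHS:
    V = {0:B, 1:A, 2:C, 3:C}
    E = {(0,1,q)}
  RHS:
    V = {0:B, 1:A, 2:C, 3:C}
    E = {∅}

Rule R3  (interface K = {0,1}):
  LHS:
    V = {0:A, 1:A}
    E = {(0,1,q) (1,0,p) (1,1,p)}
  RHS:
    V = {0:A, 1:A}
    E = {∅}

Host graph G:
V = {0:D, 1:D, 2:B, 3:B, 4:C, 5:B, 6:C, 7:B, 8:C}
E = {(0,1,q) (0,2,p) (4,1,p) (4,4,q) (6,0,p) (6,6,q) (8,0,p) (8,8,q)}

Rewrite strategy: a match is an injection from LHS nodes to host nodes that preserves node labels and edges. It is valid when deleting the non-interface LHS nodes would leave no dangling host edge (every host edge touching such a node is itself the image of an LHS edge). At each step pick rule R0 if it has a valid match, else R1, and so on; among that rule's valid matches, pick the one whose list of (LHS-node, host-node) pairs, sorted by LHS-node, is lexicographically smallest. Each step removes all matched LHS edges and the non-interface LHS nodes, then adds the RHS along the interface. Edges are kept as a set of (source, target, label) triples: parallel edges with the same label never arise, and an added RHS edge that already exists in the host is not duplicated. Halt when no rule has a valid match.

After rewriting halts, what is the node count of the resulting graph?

Answer: 2

Derivation:
start.  V:9 E:8  edges: 0-q->1 0-p->2 4-p->1 4-q->4 6-p->0 6-q->6 8-p->0 8-q->8
1. fire R0 via {0↦2, 1↦0}  →  V:8 E:7  edges: 0-q->1 4-p->1 4-q->4 6-p->0 6-q->6 8-p->0 8-q->8
2. fire R1 via {0↦3, 1↦4, 2↦1}  →  V:6 E:5  edges: 0-q->1 6-p->0 6-q->6 8-p->0 8-q->8
3. fire R1 via {0↦5, 1↦6, 2↦0}  →  V:4 E:3  edges: 0-q->1 8-p->0 8-q->8
4. fire R1 via {0↦7, 1↦8, 2↦0}  →  V:2 E:1  edges: 0-q->1
normal form: no rule applies after step 4
NF nodes: {0:D, 1:D}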